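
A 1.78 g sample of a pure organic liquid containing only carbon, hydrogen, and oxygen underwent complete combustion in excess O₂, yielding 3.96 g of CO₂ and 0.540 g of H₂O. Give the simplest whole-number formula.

C9H6O4

mol C = 3.96 g CO₂ ÷ 44.009 g/mol = 0.08998 mol
mol H = 2 × 0.540 g H₂O ÷ 18.015 g/mol = 0.05995 mol
mass O = 1.78 − (1.081 + 0.06043) = 0.6388 g → mol O = 0.6388 ÷ 15.999 = 0.03993 mol
Divide by the smallest (0.03993 mol): C 2.254, H 1.501, O 1.000
Multiplying each by 4 gives whole numbers: C 9.01, H 6.01, O 4.00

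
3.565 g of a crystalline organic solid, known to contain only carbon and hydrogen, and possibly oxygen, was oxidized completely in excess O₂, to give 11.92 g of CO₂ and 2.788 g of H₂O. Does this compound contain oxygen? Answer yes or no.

no

mol C = 11.92 g CO₂ ÷ 44.009 g/mol = 0.27085 mol
mol H = 2 × 2.788 g H₂O ÷ 18.015 g/mol = 0.30952 mol
C and H together account for 3.5652 g — essentially the entire 3.565 g sample — so the compound contains no oxygen.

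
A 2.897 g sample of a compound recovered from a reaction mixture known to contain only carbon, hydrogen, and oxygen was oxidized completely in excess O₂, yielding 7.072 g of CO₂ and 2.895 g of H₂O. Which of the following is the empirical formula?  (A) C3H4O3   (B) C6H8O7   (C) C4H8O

(C) C4H8O

mol C = 7.072 g CO₂ ÷ 44.009 g/mol = 0.16069 mol
mol H = 2 × 2.895 g H₂O ÷ 18.015 g/mol = 0.32140 mol
mass O = 2.897 − (1.9301 + 0.32397) = 0.64293 g → mol O = 0.64293 ÷ 15.999 = 0.040186 mol
Divide by the smallest (0.040186 mol): C 3.999, H 7.998, O 1.000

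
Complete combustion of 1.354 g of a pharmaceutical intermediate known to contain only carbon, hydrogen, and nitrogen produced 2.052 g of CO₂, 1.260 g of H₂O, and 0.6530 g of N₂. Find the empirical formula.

CH3N

mol C = 2.052 g CO₂ ÷ 44.009 g/mol = 0.046627 mol
mol H = 2 × 1.260 g H₂O ÷ 18.015 g/mol = 0.13988 mol
mol N = 2 × 0.6530 g N₂ ÷ 28.014 g/mol = 0.046620 mol
Divide by the smallest (0.046620 mol): C 1.000, H 3.001, N 1.000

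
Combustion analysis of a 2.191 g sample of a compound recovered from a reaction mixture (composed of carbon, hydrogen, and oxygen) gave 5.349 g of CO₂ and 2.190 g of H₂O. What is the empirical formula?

C4H8O

mol C = 5.349 g CO₂ ÷ 44.009 g/mol = 0.12154 mol
mol H = 2 × 2.190 g H₂O ÷ 18.015 g/mol = 0.24313 mol
mass O = 2.191 − (1.4599 + 0.24508) = 0.48607 g → mol O = 0.48607 ÷ 15.999 = 0.030381 mol
Divide by the smallest (0.030381 mol): C 4.001, H 8.003, O 1.000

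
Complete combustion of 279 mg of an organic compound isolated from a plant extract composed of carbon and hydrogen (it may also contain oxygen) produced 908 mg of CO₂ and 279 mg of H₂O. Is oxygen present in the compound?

mol C = 0.908 g CO₂ ÷ 44.009 g/mol = 0.02063 mol
mol H = 2 × 0.279 g H₂O ÷ 18.015 g/mol = 0.03097 mol
C and H together account for 0.2790 g — essentially the entire 0.279 g sample — so the compound contains no oxygen.

no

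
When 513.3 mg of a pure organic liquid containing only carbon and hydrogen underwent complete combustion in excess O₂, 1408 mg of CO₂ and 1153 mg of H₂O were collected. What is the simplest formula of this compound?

CH4

mol C = 1.408 g CO₂ ÷ 44.009 g/mol = 0.031993 mol
mol H = 2 × 1.153 g H₂O ÷ 18.015 g/mol = 0.12800 mol
Divide by the smallest (0.031993 mol): C 1.000, H 4.001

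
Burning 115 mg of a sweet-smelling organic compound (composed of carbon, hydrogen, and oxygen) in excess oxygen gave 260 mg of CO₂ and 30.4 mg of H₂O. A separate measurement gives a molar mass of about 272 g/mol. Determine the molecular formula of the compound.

C14H8O6

mol C = 0.260 g CO₂ ÷ 44.009 g/mol = 0.005908 mol
mol H = 2 × 0.0304 g H₂O ÷ 18.015 g/mol = 0.003375 mol
mass O = 0.115 − (0.07096 + 0.003402) = 0.04064 g → mol O = 0.04064 ÷ 15.999 = 0.002540 mol
Divide by the smallest (0.002540 mol): C 2.326, H 1.329, O 1.000
Multiplying each by 3 gives whole numbers: C 6.98, H 3.99, O 3.00
Empirical formula: C7H4O3
Empirical-formula mass = 136.11 g/mol; 272 ÷ 136.11 ≈ 2, so the molecular formula is C14H8O6.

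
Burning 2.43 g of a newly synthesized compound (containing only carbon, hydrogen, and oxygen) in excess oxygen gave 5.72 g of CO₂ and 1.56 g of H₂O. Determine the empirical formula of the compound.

C3H4O

mol C = 5.72 g CO₂ ÷ 44.009 g/mol = 0.1300 mol
mol H = 2 × 1.56 g H₂O ÷ 18.015 g/mol = 0.1732 mol
mass O = 2.43 − (1.561 + 0.1746) = 0.6943 g → mol O = 0.6943 ÷ 15.999 = 0.04340 mol
Divide by the smallest (0.04340 mol): C 2.995, H 3.991, O 1.000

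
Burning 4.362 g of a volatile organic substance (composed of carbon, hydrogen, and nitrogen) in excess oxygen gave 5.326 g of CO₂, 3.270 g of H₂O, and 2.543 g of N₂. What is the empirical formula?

C2H6N3

mol C = 5.326 g CO₂ ÷ 44.009 g/mol = 0.12102 mol
mol H = 2 × 3.270 g H₂O ÷ 18.015 g/mol = 0.36303 mol
mol N = 2 × 2.543 g N₂ ÷ 28.014 g/mol = 0.18155 mol
Divide by the smallest (0.12102 mol): C 1.000, H 3.000, N 1.500
Multiplying each by 2 gives whole numbers: C 2.00, H 6.00, N 3.00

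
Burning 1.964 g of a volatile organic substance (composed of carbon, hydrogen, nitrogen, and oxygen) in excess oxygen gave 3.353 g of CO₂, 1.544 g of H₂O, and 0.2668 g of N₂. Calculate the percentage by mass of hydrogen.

8.80%

mol C = 3.353 g CO₂ ÷ 44.009 g/mol = 0.076189 mol
mol H = 2 × 1.544 g H₂O ÷ 18.015 g/mol = 0.17141 mol
mol N = 2 × 0.2668 g N₂ ÷ 28.014 g/mol = 0.019048 mol
mass O = 1.964 − (0.91511 + 0.17278 + 0.26680) = 0.60931 g → mol O = 0.60931 ÷ 15.999 = 0.038084 mol
mass % H = 0.17278 g ÷ 1.964 g × 100%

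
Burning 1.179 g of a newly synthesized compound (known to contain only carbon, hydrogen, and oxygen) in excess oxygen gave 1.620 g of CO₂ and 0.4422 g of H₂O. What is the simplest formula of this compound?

mol C = 1.620 g CO₂ ÷ 44.009 g/mol = 0.036811 mol
mol H = 2 × 0.4422 g H₂O ÷ 18.015 g/mol = 0.049092 mol
mass O = 1.179 − (0.44213 + 0.049485) = 0.68738 g → mol O = 0.68738 ÷ 15.999 = 0.042964 mol
Divide by the smallest (0.036811 mol): C 1.000, H 1.334, O 1.167
Multiplying each by 6 gives whole numbers: C 6.00, H 8.00, O 7.00

C6H8O7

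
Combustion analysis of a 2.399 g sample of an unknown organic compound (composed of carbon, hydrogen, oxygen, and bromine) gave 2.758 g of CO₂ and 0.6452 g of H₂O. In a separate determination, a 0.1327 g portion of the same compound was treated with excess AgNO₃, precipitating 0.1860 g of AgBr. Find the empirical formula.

mol C = 2.758 g CO₂ ÷ 44.009 g/mol = 0.062669 mol
mol H = 2 × 0.6452 g H₂O ÷ 18.015 g/mol = 0.071629 mol
From the AgBr data: mol Br per gram of compound = (0.1860 ÷ 187.772) ÷ 0.1327 = 0.0074647 mol/g, so in the 2.399 g combustion sample mol Br = 0.017908 mol
mass O = 2.399 − (0.75272 + 0.072202 + 1.4309) = 0.14318 g → mol O = 0.14318 ÷ 15.999 = 0.0089492 mol
Divide by the smallest (0.0089492 mol): C 7.003, H 8.004, Br 2.001, O 1.000

C7H8Br2O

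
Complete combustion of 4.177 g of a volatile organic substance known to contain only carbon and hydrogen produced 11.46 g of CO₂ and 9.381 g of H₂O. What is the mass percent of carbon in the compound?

mol C = 11.46 g CO₂ ÷ 44.009 g/mol = 0.26040 mol
mol H = 2 × 9.381 g H₂O ÷ 18.015 g/mol = 1.0415 mol
mass % C = 3.1277 g ÷ 4.177 g × 100%

74.88%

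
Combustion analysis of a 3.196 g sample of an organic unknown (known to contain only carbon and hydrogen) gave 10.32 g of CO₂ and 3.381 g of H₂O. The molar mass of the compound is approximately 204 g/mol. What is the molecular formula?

mol C = 10.32 g CO₂ ÷ 44.009 g/mol = 0.23450 mol
mol H = 2 × 3.381 g H₂O ÷ 18.015 g/mol = 0.37535 mol
Divide by the smallest (0.23450 mol): C 1.000, H 1.601
Multiplying each by 5 gives whole numbers: C 5.00, H 8.00
Empirical formula: C5H8
Empirical-formula mass = 68.12 g/mol; 204 ÷ 68.12 ≈ 3, so the molecular formula is C15H24.

C15H24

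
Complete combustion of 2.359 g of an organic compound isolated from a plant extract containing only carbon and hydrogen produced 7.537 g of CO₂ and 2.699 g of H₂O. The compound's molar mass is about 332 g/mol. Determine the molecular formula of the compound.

mol C = 7.537 g CO₂ ÷ 44.009 g/mol = 0.17126 mol
mol H = 2 × 2.699 g H₂O ÷ 18.015 g/mol = 0.29964 mol
Divide by the smallest (0.17126 mol): C 1.000, H 1.750
Multiplying each by 4 gives whole numbers: C 4.00, H 7.00
Empirical formula: C4H7
Empirical-formula mass = 55.10 g/mol; 332 ÷ 55.10 ≈ 6, so the molecular formula is C24H42.

C24H42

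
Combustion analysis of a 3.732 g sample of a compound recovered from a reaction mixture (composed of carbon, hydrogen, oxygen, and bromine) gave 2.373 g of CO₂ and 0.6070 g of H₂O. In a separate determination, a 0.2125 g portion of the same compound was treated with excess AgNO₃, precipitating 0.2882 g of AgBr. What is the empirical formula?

mol C = 2.373 g CO₂ ÷ 44.009 g/mol = 0.053921 mol
mol H = 2 × 0.6070 g H₂O ÷ 18.015 g/mol = 0.067388 mol
From the AgBr data: mol Br per gram of compound = (0.2882 ÷ 187.772) ÷ 0.2125 = 0.0072228 mol/g, so in the 3.732 g combustion sample mol Br = 0.026955 mol
mass O = 3.732 − (0.64764 + 0.067927 + 2.1538) = 0.86259 g → mol O = 0.86259 ÷ 15.999 = 0.053915 mol
Divide by the smallest (0.026955 mol): C 2.000, H 2.500, Br 1.000, O 2.000
Multiplying each by 2 gives whole numbers: C 4.00, H 5.00, Br 2.00, O 4.00

C4H5Br2O4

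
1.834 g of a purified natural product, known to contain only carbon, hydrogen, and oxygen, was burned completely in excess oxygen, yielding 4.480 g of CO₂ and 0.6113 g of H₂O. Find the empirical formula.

C3H2O

mol C = 4.480 g CO₂ ÷ 44.009 g/mol = 0.10180 mol
mol H = 2 × 0.6113 g H₂O ÷ 18.015 g/mol = 0.067866 mol
mass O = 1.834 − (1.2227 + 0.068409) = 0.54290 g → mol O = 0.54290 ÷ 15.999 = 0.033934 mol
Divide by the smallest (0.033934 mol): C 3.000, H 2.000, O 1.000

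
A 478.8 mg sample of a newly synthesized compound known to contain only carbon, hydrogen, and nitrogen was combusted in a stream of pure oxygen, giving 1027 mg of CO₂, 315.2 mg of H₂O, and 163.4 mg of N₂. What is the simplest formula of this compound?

C2H3N

mol C = 1.027 g CO₂ ÷ 44.009 g/mol = 0.023336 mol
mol H = 2 × 0.3152 g H₂O ÷ 18.015 g/mol = 0.034993 mol
mol N = 2 × 0.1634 g N₂ ÷ 28.014 g/mol = 0.011666 mol
Divide by the smallest (0.011666 mol): C 2.000, H 3.000, N 1.000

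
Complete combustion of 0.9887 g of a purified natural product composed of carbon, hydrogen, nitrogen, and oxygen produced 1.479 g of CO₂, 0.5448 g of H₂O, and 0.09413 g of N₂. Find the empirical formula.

mol C = 1.479 g CO₂ ÷ 44.009 g/mol = 0.033607 mol
mol H = 2 × 0.5448 g H₂O ÷ 18.015 g/mol = 0.060483 mol
mol N = 2 × 0.09413 g N₂ ÷ 28.014 g/mol = 0.0067202 mol
mass O = 0.9887 − (0.40365 + 0.060967 + 0.094130) = 0.42995 g → mol O = 0.42995 ÷ 15.999 = 0.026874 mol
Divide by the smallest (0.0067202 mol): C 5.001, H 9.000, N 1.000, O 3.999

C5H9NO4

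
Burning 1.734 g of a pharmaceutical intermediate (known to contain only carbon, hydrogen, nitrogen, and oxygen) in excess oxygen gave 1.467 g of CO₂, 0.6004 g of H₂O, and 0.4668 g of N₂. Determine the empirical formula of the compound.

C2H4N2O3

mol C = 1.467 g CO₂ ÷ 44.009 g/mol = 0.033334 mol
mol H = 2 × 0.6004 g H₂O ÷ 18.015 g/mol = 0.066656 mol
mol N = 2 × 0.4668 g N₂ ÷ 28.014 g/mol = 0.033326 mol
mass O = 1.734 − (0.40038 + 0.067189 + 0.46680) = 0.79964 g → mol O = 0.79964 ÷ 15.999 = 0.049980 mol
Divide by the smallest (0.033326 mol): C 1.000, H 2.000, N 1.000, O 1.500
Multiplying each by 2 gives whole numbers: C 2.00, H 4.00, N 2.00, O 3.00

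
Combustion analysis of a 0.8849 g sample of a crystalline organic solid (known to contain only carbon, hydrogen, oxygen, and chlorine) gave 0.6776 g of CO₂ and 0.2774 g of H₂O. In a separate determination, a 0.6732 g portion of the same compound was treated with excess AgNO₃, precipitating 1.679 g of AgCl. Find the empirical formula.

mol C = 0.6776 g CO₂ ÷ 44.009 g/mol = 0.015397 mol
mol H = 2 × 0.2774 g H₂O ÷ 18.015 g/mol = 0.030797 mol
From the AgCl data: mol Cl per gram of compound = (1.679 ÷ 143.318) ÷ 0.6732 = 0.017402 mol/g, so in the 0.8849 g combustion sample mol Cl = 0.015399 mol
mass O = 0.8849 − (0.18493 + 0.031043 + 0.54590) = 0.12302 g → mol O = 0.12302 ÷ 15.999 = 0.0076893 mol
Divide by the smallest (0.0076893 mol): C 2.002, H 4.005, Cl 2.003, O 1.000

C2H4Cl2O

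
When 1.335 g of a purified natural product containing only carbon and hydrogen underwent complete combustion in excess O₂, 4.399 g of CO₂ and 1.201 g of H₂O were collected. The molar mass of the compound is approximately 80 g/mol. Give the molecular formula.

C6H8

mol C = 4.399 g CO₂ ÷ 44.009 g/mol = 0.099957 mol
mol H = 2 × 1.201 g H₂O ÷ 18.015 g/mol = 0.13333 mol
Divide by the smallest (0.099957 mol): C 1.000, H 1.334
Multiplying each by 3 gives whole numbers: C 3.00, H 4.00
Empirical formula: C3H4
Empirical-formula mass = 40.06 g/mol; 80 ÷ 40.06 ≈ 2, so the molecular formula is C6H8.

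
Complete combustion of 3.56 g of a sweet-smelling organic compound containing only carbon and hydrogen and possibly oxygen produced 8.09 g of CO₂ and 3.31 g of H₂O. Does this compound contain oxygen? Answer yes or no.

mol C = 8.09 g CO₂ ÷ 44.009 g/mol = 0.1838 mol
mol H = 2 × 3.31 g H₂O ÷ 18.015 g/mol = 0.3675 mol
C and H account for only 2.578 g of the 3.56 g sample; the remaining 0.9817 g must be oxygen.

yes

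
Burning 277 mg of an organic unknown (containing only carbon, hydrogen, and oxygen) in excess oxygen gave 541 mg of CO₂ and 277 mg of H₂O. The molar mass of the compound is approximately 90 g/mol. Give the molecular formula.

mol C = 0.541 g CO₂ ÷ 44.009 g/mol = 0.01229 mol
mol H = 2 × 0.277 g H₂O ÷ 18.015 g/mol = 0.03075 mol
mass O = 0.277 − (0.1477 + 0.03100) = 0.09835 g → mol O = 0.09835 ÷ 15.999 = 0.006147 mol
Divide by the smallest (0.006147 mol): C 2.000, H 5.003, O 1.000
Empirical formula: C2H5O
Empirical-formula mass = 45.06 g/mol; 90 ÷ 45.06 ≈ 2, so the molecular formula is C4H10O2.

C4H10O2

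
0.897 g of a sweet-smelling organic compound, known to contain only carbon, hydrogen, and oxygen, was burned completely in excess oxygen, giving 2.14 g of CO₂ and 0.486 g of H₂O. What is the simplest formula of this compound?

mol C = 2.14 g CO₂ ÷ 44.009 g/mol = 0.04863 mol
mol H = 2 × 0.486 g H₂O ÷ 18.015 g/mol = 0.05396 mol
mass O = 0.897 − (0.5841 + 0.05439) = 0.2586 g → mol O = 0.2586 ÷ 15.999 = 0.01616 mol
Divide by the smallest (0.01616 mol): C 3.009, H 3.339, O 1.000
Multiplying each by 3 gives whole numbers: C 9.03, H 10.02, O 3.00

C9H10O3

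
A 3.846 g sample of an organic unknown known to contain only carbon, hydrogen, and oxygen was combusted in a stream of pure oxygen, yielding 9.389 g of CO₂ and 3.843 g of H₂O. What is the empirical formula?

mol C = 9.389 g CO₂ ÷ 44.009 g/mol = 0.21334 mol
mol H = 2 × 3.843 g H₂O ÷ 18.015 g/mol = 0.42664 mol
mass O = 3.846 − (2.5625 + 0.43006) = 0.85348 g → mol O = 0.85348 ÷ 15.999 = 0.053346 mol
Divide by the smallest (0.053346 mol): C 3.999, H 7.998, O 1.000

C4H8O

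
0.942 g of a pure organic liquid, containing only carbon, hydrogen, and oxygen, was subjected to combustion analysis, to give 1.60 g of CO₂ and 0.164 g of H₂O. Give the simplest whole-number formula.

C6H3O5

mol C = 1.60 g CO₂ ÷ 44.009 g/mol = 0.03636 mol
mol H = 2 × 0.164 g H₂O ÷ 18.015 g/mol = 0.01821 mol
mass O = 0.942 − (0.4367 + 0.01835) = 0.4870 g → mol O = 0.4870 ÷ 15.999 = 0.03044 mol
Divide by the smallest (0.01821 mol): C 1.997, H 1.000, O 1.672
Multiplying each by 3 gives whole numbers: C 5.99, H 3.00, O 5.02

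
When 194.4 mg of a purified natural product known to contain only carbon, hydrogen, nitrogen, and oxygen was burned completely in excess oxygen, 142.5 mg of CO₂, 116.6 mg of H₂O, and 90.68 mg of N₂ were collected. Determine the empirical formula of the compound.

mol C = 0.1425 g CO₂ ÷ 44.009 g/mol = 0.0032380 mol
mol H = 2 × 0.1166 g H₂O ÷ 18.015 g/mol = 0.012945 mol
mol N = 2 × 0.09068 g N₂ ÷ 28.014 g/mol = 0.0064739 mol
mass O = 0.1944 − (0.038891 + 0.013048 + 0.090680) = 0.051780 g → mol O = 0.051780 ÷ 15.999 = 0.0032365 mol
Divide by the smallest (0.0032365 mol): C 1.000, H 4.000, N 2.000, O 1.000

CH4N2O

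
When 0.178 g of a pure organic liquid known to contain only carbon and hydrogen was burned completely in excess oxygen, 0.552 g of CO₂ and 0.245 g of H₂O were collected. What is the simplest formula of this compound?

mol C = 0.552 g CO₂ ÷ 44.009 g/mol = 0.01254 mol
mol H = 2 × 0.245 g H₂O ÷ 18.015 g/mol = 0.02720 mol
Divide by the smallest (0.01254 mol): C 1.000, H 2.169
Multiplying each by 6 gives whole numbers: C 6.00, H 13.01

C6H13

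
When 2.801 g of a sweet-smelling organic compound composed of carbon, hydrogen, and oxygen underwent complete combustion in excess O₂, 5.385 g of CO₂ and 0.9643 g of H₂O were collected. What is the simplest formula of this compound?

mol C = 5.385 g CO₂ ÷ 44.009 g/mol = 0.12236 mol
mol H = 2 × 0.9643 g H₂O ÷ 18.015 g/mol = 0.10706 mol
mass O = 2.801 − (1.4697 + 0.10791) = 1.2234 g → mol O = 1.2234 ÷ 15.999 = 0.076468 mol
Divide by the smallest (0.076468 mol): C 1.600, H 1.400, O 1.000
Multiplying each by 5 gives whole numbers: C 8.00, H 7.00, O 5.00

C8H7O5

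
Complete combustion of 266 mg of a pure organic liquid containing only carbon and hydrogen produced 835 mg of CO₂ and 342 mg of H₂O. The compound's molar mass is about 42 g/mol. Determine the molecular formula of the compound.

mol C = 0.835 g CO₂ ÷ 44.009 g/mol = 0.01897 mol
mol H = 2 × 0.342 g H₂O ÷ 18.015 g/mol = 0.03797 mol
Divide by the smallest (0.01897 mol): C 1.000, H 2.001
Empirical formula: CH2
Empirical-formula mass = 14.03 g/mol; 42 ÷ 14.03 ≈ 3, so the molecular formula is C3H6.

C3H6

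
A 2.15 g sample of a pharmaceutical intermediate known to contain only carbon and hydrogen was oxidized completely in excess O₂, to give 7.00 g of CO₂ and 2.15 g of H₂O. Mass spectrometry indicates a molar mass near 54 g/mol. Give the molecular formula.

C4H6

mol C = 7.00 g CO₂ ÷ 44.009 g/mol = 0.1591 mol
mol H = 2 × 2.15 g H₂O ÷ 18.015 g/mol = 0.2387 mol
Divide by the smallest (0.1591 mol): C 1.000, H 1.501
Multiplying each by 2 gives whole numbers: C 2.00, H 3.00
Empirical formula: C2H3
Empirical-formula mass = 27.05 g/mol; 54 ÷ 27.05 ≈ 2, so the molecular formula is C4H6.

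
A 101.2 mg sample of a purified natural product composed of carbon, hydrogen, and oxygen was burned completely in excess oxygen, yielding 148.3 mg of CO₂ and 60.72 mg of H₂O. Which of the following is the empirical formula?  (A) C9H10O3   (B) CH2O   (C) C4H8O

mol C = 0.1483 g CO₂ ÷ 44.009 g/mol = 0.0033698 mol
mol H = 2 × 0.06072 g H₂O ÷ 18.015 g/mol = 0.0067410 mol
mass O = 0.1012 − (0.040474 + 0.0067950) = 0.053931 g → mol O = 0.053931 ÷ 15.999 = 0.0033709 mol
Divide by the smallest (0.0033698 mol): C 1.000, H 2.000, O 1.000

(B) CH2O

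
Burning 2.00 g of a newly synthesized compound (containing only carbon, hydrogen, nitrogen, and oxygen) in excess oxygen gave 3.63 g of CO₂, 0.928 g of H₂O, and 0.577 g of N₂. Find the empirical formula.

mol C = 3.63 g CO₂ ÷ 44.009 g/mol = 0.08248 mol
mol H = 2 × 0.928 g H₂O ÷ 18.015 g/mol = 0.1030 mol
mol N = 2 × 0.577 g N₂ ÷ 28.014 g/mol = 0.04119 mol
mass O = 2.00 − (0.9907 + 0.1038 + 0.5770) = 0.3284 g → mol O = 0.3284 ÷ 15.999 = 0.02053 mol
Divide by the smallest (0.02053 mol): C 4.018, H 5.018, N 2.007, O 1.000

C4H5N2O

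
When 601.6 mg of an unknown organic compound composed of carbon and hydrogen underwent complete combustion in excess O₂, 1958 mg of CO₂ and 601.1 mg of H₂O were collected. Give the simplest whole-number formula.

mol C = 1.958 g CO₂ ÷ 44.009 g/mol = 0.044491 mol
mol H = 2 × 0.6011 g H₂O ÷ 18.015 g/mol = 0.066733 mol
Divide by the smallest (0.044491 mol): C 1.000, H 1.500
Multiplying each by 2 gives whole numbers: C 2.00, H 3.00

C2H3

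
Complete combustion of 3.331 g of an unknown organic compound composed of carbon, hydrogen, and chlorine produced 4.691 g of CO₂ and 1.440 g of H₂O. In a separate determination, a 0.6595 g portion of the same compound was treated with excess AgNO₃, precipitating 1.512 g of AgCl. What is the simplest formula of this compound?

C2H3Cl

mol C = 4.691 g CO₂ ÷ 44.009 g/mol = 0.10659 mol
mol H = 2 × 1.440 g H₂O ÷ 18.015 g/mol = 0.15987 mol
From the AgCl data: mol Cl per gram of compound = (1.512 ÷ 143.318) ÷ 0.6595 = 0.015997 mol/g, so in the 3.331 g combustion sample mol Cl = 0.053286 mol
Divide by the smallest (0.053286 mol): C 2.000, H 3.000, Cl 1.000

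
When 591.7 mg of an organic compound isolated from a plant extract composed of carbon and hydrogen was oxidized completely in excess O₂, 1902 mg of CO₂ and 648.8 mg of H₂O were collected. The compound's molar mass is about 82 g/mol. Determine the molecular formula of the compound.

mol C = 1.902 g CO₂ ÷ 44.009 g/mol = 0.043218 mol
mol H = 2 × 0.6488 g H₂O ÷ 18.015 g/mol = 0.072029 mol
Divide by the smallest (0.043218 mol): C 1.000, H 1.667
Multiplying each by 3 gives whole numbers: C 3.00, H 5.00
Empirical formula: C3H5
Empirical-formula mass = 41.07 g/mol; 82 ÷ 41.07 ≈ 2, so the molecular formula is C6H10.

C6H10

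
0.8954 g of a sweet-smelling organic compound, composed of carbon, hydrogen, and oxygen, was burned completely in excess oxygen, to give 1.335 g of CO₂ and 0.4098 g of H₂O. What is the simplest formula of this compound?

C2H3O2

mol C = 1.335 g CO₂ ÷ 44.009 g/mol = 0.030335 mol
mol H = 2 × 0.4098 g H₂O ÷ 18.015 g/mol = 0.045495 mol
mass O = 0.8954 − (0.36435 + 0.045859) = 0.48519 g → mol O = 0.48519 ÷ 15.999 = 0.030326 mol
Divide by the smallest (0.030326 mol): C 1.000, H 1.500, O 1.000
Multiplying each by 2 gives whole numbers: C 2.00, H 3.00, O 2.00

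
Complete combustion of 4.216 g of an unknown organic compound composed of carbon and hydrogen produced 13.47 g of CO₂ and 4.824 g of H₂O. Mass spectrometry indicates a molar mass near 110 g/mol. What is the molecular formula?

C8H14

mol C = 13.47 g CO₂ ÷ 44.009 g/mol = 0.30607 mol
mol H = 2 × 4.824 g H₂O ÷ 18.015 g/mol = 0.53555 mol
Divide by the smallest (0.30607 mol): C 1.000, H 1.750
Multiplying each by 4 gives whole numbers: C 4.00, H 7.00
Empirical formula: C4H7
Empirical-formula mass = 55.10 g/mol; 110 ÷ 55.10 ≈ 2, so the molecular formula is C8H14.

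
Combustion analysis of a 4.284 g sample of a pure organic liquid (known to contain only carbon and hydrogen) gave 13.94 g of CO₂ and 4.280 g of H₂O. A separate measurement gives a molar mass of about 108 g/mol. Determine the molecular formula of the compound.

mol C = 13.94 g CO₂ ÷ 44.009 g/mol = 0.31675 mol
mol H = 2 × 4.280 g H₂O ÷ 18.015 g/mol = 0.47516 mol
Divide by the smallest (0.31675 mol): C 1.000, H 1.500
Multiplying each by 2 gives whole numbers: C 2.00, H 3.00
Empirical formula: C2H3
Empirical-formula mass = 27.05 g/mol; 108 ÷ 27.05 ≈ 4, so the molecular formula is C8H12.

C8H12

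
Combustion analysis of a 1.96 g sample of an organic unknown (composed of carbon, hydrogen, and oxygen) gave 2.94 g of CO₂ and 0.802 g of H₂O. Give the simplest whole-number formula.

C3H4O3

mol C = 2.94 g CO₂ ÷ 44.009 g/mol = 0.06680 mol
mol H = 2 × 0.802 g H₂O ÷ 18.015 g/mol = 0.08904 mol
mass O = 1.96 − (0.8024 + 0.08975) = 1.068 g → mol O = 1.068 ÷ 15.999 = 0.06675 mol
Divide by the smallest (0.06675 mol): C 1.001, H 1.334, O 1.000
Multiplying each by 3 gives whole numbers: C 3.00, H 4.00, O 3.00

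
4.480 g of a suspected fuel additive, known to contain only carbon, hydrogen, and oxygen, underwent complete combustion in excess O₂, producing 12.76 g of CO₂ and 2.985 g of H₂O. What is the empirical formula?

mol C = 12.76 g CO₂ ÷ 44.009 g/mol = 0.28994 mol
mol H = 2 × 2.985 g H₂O ÷ 18.015 g/mol = 0.33139 mol
mass O = 4.480 − (3.4825 + 0.33404) = 0.66348 g → mol O = 0.66348 ÷ 15.999 = 0.041470 mol
Divide by the smallest (0.041470 mol): C 6.992, H 7.991, O 1.000

C7H8O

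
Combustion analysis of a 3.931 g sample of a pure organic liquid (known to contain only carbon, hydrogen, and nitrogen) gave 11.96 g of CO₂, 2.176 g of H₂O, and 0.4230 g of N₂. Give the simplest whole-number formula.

C9H8N

mol C = 11.96 g CO₂ ÷ 44.009 g/mol = 0.27176 mol
mol H = 2 × 2.176 g H₂O ÷ 18.015 g/mol = 0.24158 mol
mol N = 2 × 0.4230 g N₂ ÷ 28.014 g/mol = 0.030199 mol
Divide by the smallest (0.030199 mol): C 8.999, H 7.999, N 1.000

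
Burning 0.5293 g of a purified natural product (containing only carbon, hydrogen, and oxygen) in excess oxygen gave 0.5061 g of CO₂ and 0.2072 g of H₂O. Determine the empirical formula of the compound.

mol C = 0.5061 g CO₂ ÷ 44.009 g/mol = 0.011500 mol
mol H = 2 × 0.2072 g H₂O ÷ 18.015 g/mol = 0.023003 mol
mass O = 0.5293 − (0.13813 + 0.023187) = 0.36799 g → mol O = 0.36799 ÷ 15.999 = 0.023001 mol
Divide by the smallest (0.011500 mol): C 1.000, H 2.000, O 2.000

CH2O2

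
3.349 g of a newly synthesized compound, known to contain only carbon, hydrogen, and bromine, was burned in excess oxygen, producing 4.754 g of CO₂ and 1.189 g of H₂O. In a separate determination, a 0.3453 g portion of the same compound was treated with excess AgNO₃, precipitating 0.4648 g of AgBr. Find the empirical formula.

mol C = 4.754 g CO₂ ÷ 44.009 g/mol = 0.10802 mol
mol H = 2 × 1.189 g H₂O ÷ 18.015 g/mol = 0.13200 mol
From the AgBr data: mol Br per gram of compound = (0.4648 ÷ 187.772) ÷ 0.3453 = 0.0071687 mol/g, so in the 3.349 g combustion sample mol Br = 0.024008 mol
Divide by the smallest (0.024008 mol): C 4.499, H 5.498, Br 1.000
Multiplying each by 2 gives whole numbers: C 9.00, H 11.00, Br 2.00

C9H11Br2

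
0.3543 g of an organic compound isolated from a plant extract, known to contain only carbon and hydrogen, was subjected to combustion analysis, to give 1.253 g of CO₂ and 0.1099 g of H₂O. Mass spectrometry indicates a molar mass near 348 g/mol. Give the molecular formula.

mol C = 1.253 g CO₂ ÷ 44.009 g/mol = 0.028471 mol
mol H = 2 × 0.1099 g H₂O ÷ 18.015 g/mol = 0.012201 mol
Divide by the smallest (0.012201 mol): C 2.334, H 1.000
Multiplying each by 3 gives whole numbers: C 7.00, H 3.00
Empirical formula: C7H3
Empirical-formula mass = 87.10 g/mol; 348 ÷ 87.10 ≈ 4, so the molecular formula is C28H12.

C28H12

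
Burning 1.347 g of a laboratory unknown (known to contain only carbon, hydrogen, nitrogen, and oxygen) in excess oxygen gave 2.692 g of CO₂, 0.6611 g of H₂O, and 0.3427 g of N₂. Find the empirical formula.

C5H6N2O

mol C = 2.692 g CO₂ ÷ 44.009 g/mol = 0.061169 mol
mol H = 2 × 0.6611 g H₂O ÷ 18.015 g/mol = 0.073394 mol
mol N = 2 × 0.3427 g N₂ ÷ 28.014 g/mol = 0.024466 mol
mass O = 1.347 − (0.73470 + 0.073982 + 0.34270) = 0.19561 g → mol O = 0.19561 ÷ 15.999 = 0.012227 mol
Divide by the smallest (0.012227 mol): C 5.003, H 6.003, N 2.001, O 1.000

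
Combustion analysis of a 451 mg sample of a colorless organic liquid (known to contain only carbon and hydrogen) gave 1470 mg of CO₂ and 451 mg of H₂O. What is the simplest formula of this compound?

mol C = 1.47 g CO₂ ÷ 44.009 g/mol = 0.03340 mol
mol H = 2 × 0.451 g H₂O ÷ 18.015 g/mol = 0.05007 mol
Divide by the smallest (0.03340 mol): C 1.000, H 1.499
Multiplying each by 2 gives whole numbers: C 2.00, H 3.00

C2H3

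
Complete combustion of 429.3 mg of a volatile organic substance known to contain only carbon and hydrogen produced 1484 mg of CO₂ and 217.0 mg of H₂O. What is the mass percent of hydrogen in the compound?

5.66%

mol C = 1.484 g CO₂ ÷ 44.009 g/mol = 0.033720 mol
mol H = 2 × 0.2170 g H₂O ÷ 18.015 g/mol = 0.024091 mol
mass % H = 0.024284 g ÷ 0.4293 g × 100%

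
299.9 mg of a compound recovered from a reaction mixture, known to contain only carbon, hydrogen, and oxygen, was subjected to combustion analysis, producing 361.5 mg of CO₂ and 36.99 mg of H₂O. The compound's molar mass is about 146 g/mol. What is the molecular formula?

mol C = 0.3615 g CO₂ ÷ 44.009 g/mol = 0.0082142 mol
mol H = 2 × 0.03699 g H₂O ÷ 18.015 g/mol = 0.0041066 mol
mass O = 0.2999 − (0.098661 + 0.0041394) = 0.19710 g → mol O = 0.19710 ÷ 15.999 = 0.012319 mol
Divide by the smallest (0.0041066 mol): C 2.000, H 1.000, O 3.000
Empirical formula: C2HO3
Empirical-formula mass = 73.03 g/mol; 146 ÷ 73.03 ≈ 2, so the molecular formula is C4H2O6.

C4H2O6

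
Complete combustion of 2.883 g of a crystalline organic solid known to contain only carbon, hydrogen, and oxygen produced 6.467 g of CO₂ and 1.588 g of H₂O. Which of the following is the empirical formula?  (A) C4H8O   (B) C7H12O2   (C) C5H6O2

(C) C5H6O2

mol C = 6.467 g CO₂ ÷ 44.009 g/mol = 0.14695 mol
mol H = 2 × 1.588 g H₂O ÷ 18.015 g/mol = 0.17630 mol
mass O = 2.883 − (1.7650 + 0.17771) = 0.94031 g → mol O = 0.94031 ÷ 15.999 = 0.058773 mol
Divide by the smallest (0.058773 mol): C 2.500, H 3.000, O 1.000
Multiplying each by 2 gives whole numbers: C 5.00, H 6.00, O 2.00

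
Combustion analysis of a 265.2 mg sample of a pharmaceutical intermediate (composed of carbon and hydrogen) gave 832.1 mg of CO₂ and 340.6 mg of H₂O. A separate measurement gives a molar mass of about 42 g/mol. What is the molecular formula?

mol C = 0.8321 g CO₂ ÷ 44.009 g/mol = 0.018907 mol
mol H = 2 × 0.3406 g H₂O ÷ 18.015 g/mol = 0.037813 mol
Divide by the smallest (0.018907 mol): C 1.000, H 2.000
Empirical formula: CH2
Empirical-formula mass = 14.03 g/mol; 42 ÷ 14.03 ≈ 3, so the molecular formula is C3H6.

C3H6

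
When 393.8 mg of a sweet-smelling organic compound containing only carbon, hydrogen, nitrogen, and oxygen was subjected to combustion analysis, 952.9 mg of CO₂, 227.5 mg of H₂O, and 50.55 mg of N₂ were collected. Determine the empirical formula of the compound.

mol C = 0.9529 g CO₂ ÷ 44.009 g/mol = 0.021652 mol
mol H = 2 × 0.2275 g H₂O ÷ 18.015 g/mol = 0.025257 mol
mol N = 2 × 0.05055 g N₂ ÷ 28.014 g/mol = 0.0036089 mol
mass O = 0.3938 − (0.26007 + 0.025459 + 0.050550) = 0.057724 g → mol O = 0.057724 ÷ 15.999 = 0.0036080 mol
Divide by the smallest (0.0036080 mol): C 6.001, H 7.000, N 1.000, O 1.000

C6H7NO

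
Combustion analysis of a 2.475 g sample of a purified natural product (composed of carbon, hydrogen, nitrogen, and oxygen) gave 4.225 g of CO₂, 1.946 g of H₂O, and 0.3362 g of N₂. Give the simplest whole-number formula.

mol C = 4.225 g CO₂ ÷ 44.009 g/mol = 0.096003 mol
mol H = 2 × 1.946 g H₂O ÷ 18.015 g/mol = 0.21604 mol
mol N = 2 × 0.3362 g N₂ ÷ 28.014 g/mol = 0.024002 mol
mass O = 2.475 − (1.1531 + 0.21777 + 0.33620) = 0.76794 g → mol O = 0.76794 ÷ 15.999 = 0.047999 mol
Divide by the smallest (0.024002 mol): C 4.000, H 9.001, N 1.000, O 2.000

C4H9NO2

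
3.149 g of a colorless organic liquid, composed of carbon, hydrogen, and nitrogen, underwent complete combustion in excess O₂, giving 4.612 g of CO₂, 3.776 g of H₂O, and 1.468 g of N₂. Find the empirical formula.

mol C = 4.612 g CO₂ ÷ 44.009 g/mol = 0.10480 mol
mol H = 2 × 3.776 g H₂O ÷ 18.015 g/mol = 0.41921 mol
mol N = 2 × 1.468 g N₂ ÷ 28.014 g/mol = 0.10480 mol
Divide by the smallest (0.10480 mol): C 1.000, H 4.000, N 1.000

CH4N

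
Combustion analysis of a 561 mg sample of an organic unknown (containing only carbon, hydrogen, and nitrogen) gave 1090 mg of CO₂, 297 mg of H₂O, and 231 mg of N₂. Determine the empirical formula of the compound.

mol C = 1.09 g CO₂ ÷ 44.009 g/mol = 0.02477 mol
mol H = 2 × 0.297 g H₂O ÷ 18.015 g/mol = 0.03297 mol
mol N = 2 × 0.231 g N₂ ÷ 28.014 g/mol = 0.01649 mol
Divide by the smallest (0.01649 mol): C 1.502, H 1.999, N 1.000
Multiplying each by 2 gives whole numbers: C 3.00, H 4.00, N 2.00

C3H4N2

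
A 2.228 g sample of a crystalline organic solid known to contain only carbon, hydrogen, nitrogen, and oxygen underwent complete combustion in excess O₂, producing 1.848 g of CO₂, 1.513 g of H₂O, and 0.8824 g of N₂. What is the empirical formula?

mol C = 1.848 g CO₂ ÷ 44.009 g/mol = 0.041991 mol
mol H = 2 × 1.513 g H₂O ÷ 18.015 g/mol = 0.16797 mol
mol N = 2 × 0.8824 g N₂ ÷ 28.014 g/mol = 0.062997 mol
mass O = 2.228 − (0.50436 + 0.16931 + 0.88240) = 0.67193 g → mol O = 0.67193 ÷ 15.999 = 0.041998 mol
Divide by the smallest (0.041991 mol): C 1.000, H 4.000, N 1.500, O 1.000
Multiplying each by 2 gives whole numbers: C 2.00, H 8.00, N 3.00, O 2.00

C2H8N3O2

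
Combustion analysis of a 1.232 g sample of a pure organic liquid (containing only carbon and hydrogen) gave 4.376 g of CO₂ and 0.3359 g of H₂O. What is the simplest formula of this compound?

mol C = 4.376 g CO₂ ÷ 44.009 g/mol = 0.099434 mol
mol H = 2 × 0.3359 g H₂O ÷ 18.015 g/mol = 0.037291 mol
Divide by the smallest (0.037291 mol): C 2.666, H 1.000
Multiplying each by 3 gives whole numbers: C 8.00, H 3.00

C8H3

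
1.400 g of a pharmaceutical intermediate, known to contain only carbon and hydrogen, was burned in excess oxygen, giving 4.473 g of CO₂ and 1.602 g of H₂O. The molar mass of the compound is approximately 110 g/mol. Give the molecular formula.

C8H14

mol C = 4.473 g CO₂ ÷ 44.009 g/mol = 0.10164 mol
mol H = 2 × 1.602 g H₂O ÷ 18.015 g/mol = 0.17785 mol
Divide by the smallest (0.10164 mol): C 1.000, H 1.750
Multiplying each by 4 gives whole numbers: C 4.00, H 7.00
Empirical formula: C4H7
Empirical-formula mass = 55.10 g/mol; 110 ÷ 55.10 ≈ 2, so the molecular formula is C8H14.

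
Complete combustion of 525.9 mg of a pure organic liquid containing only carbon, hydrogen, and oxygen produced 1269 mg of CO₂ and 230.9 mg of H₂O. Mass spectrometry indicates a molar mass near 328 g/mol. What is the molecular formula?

mol C = 1.269 g CO₂ ÷ 44.009 g/mol = 0.028835 mol
mol H = 2 × 0.2309 g H₂O ÷ 18.015 g/mol = 0.025634 mol
mass O = 0.5259 − (0.34634 + 0.025839) = 0.15372 g → mol O = 0.15372 ÷ 15.999 = 0.0096083 mol
Divide by the smallest (0.0096083 mol): C 3.001, H 2.668, O 1.000
Multiplying each by 3 gives whole numbers: C 9.00, H 8.00, O 3.00
Empirical formula: C9H8O3
Empirical-formula mass = 164.16 g/mol; 328 ÷ 164.16 ≈ 2, so the molecular formula is C18H16O6.

C18H16O6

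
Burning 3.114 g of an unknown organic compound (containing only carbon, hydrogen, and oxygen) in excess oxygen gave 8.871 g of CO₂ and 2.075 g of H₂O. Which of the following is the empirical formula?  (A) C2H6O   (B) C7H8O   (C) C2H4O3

mol C = 8.871 g CO₂ ÷ 44.009 g/mol = 0.20157 mol
mol H = 2 × 2.075 g H₂O ÷ 18.015 g/mol = 0.23036 mol
mass O = 3.114 − (2.4211 + 0.23221) = 0.46071 g → mol O = 0.46071 ÷ 15.999 = 0.028796 mol
Divide by the smallest (0.028796 mol): C 7.000, H 8.000, O 1.000

(B) C7H8O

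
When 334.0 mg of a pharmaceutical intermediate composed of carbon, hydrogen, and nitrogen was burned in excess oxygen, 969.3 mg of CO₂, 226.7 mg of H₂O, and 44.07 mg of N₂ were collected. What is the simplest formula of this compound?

C7H8N

mol C = 0.9693 g CO₂ ÷ 44.009 g/mol = 0.022025 mol
mol H = 2 × 0.2267 g H₂O ÷ 18.015 g/mol = 0.025168 mol
mol N = 2 × 0.04407 g N₂ ÷ 28.014 g/mol = 0.0031463 mol
Divide by the smallest (0.0031463 mol): C 7.000, H 7.999, N 1.000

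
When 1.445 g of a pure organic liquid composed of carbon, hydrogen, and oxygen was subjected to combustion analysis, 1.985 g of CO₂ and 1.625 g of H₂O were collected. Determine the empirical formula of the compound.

CH4O

mol C = 1.985 g CO₂ ÷ 44.009 g/mol = 0.045104 mol
mol H = 2 × 1.625 g H₂O ÷ 18.015 g/mol = 0.18041 mol
mass O = 1.445 − (0.54175 + 0.18185) = 0.72140 g → mol O = 0.72140 ÷ 15.999 = 0.045090 mol
Divide by the smallest (0.045090 mol): C 1.000, H 4.001, O 1.000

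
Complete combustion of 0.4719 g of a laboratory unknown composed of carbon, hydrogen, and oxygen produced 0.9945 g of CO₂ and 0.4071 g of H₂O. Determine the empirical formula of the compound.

C7H14O3

mol C = 0.9945 g CO₂ ÷ 44.009 g/mol = 0.022598 mol
mol H = 2 × 0.4071 g H₂O ÷ 18.015 g/mol = 0.045196 mol
mass O = 0.4719 − (0.27142 + 0.045557) = 0.15492 g → mol O = 0.15492 ÷ 15.999 = 0.0096833 mol
Divide by the smallest (0.0096833 mol): C 2.334, H 4.667, O 1.000
Multiplying each by 3 gives whole numbers: C 7.00, H 14.00, O 3.00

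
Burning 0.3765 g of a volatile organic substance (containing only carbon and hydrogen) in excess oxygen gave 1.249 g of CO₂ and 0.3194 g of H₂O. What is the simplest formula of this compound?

mol C = 1.249 g CO₂ ÷ 44.009 g/mol = 0.028381 mol
mol H = 2 × 0.3194 g H₂O ÷ 18.015 g/mol = 0.035459 mol
Divide by the smallest (0.028381 mol): C 1.000, H 1.249
Multiplying each by 4 gives whole numbers: C 4.00, H 5.00

C4H5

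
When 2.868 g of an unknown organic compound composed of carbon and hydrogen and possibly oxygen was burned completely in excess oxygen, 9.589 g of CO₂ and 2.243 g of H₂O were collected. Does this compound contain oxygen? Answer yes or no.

mol C = 9.589 g CO₂ ÷ 44.009 g/mol = 0.21789 mol
mol H = 2 × 2.243 g H₂O ÷ 18.015 g/mol = 0.24901 mol
C and H together account for 2.8681 g — essentially the entire 2.868 g sample — so the compound contains no oxygen.

no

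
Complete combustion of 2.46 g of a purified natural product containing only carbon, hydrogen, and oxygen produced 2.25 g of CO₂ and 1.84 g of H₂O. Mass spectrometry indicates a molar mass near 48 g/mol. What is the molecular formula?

CH4O2

mol C = 2.25 g CO₂ ÷ 44.009 g/mol = 0.05113 mol
mol H = 2 × 1.84 g H₂O ÷ 18.015 g/mol = 0.2043 mol
mass O = 2.46 − (0.6141 + 0.2059) = 1.640 g → mol O = 1.640 ÷ 15.999 = 0.1025 mol
Divide by the smallest (0.05113 mol): C 1.000, H 3.996, O 2.005
Empirical formula: CH4O2
Empirical-formula mass = 48.04 g/mol; 48 ÷ 48.04 ≈ 1, so the molecular formula is CH4O2.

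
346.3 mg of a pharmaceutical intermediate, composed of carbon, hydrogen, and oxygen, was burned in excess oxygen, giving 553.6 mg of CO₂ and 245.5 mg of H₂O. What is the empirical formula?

C6H13O5

mol C = 0.5536 g CO₂ ÷ 44.009 g/mol = 0.012579 mol
mol H = 2 × 0.2455 g H₂O ÷ 18.015 g/mol = 0.027255 mol
mass O = 0.3463 − (0.15109 + 0.027473) = 0.16774 g → mol O = 0.16774 ÷ 15.999 = 0.010484 mol
Divide by the smallest (0.010484 mol): C 1.200, H 2.600, O 1.000
Multiplying each by 5 gives whole numbers: C 6.00, H 13.00, O 5.00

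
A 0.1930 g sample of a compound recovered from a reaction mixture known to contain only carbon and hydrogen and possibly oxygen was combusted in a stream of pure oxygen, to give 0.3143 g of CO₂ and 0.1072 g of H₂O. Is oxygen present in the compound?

yes

mol C = 0.3143 g CO₂ ÷ 44.009 g/mol = 0.0071417 mol
mol H = 2 × 0.1072 g H₂O ÷ 18.015 g/mol = 0.011901 mol
C and H account for only 0.097776 g of the 0.1930 g sample; the remaining 0.095224 g must be oxygen.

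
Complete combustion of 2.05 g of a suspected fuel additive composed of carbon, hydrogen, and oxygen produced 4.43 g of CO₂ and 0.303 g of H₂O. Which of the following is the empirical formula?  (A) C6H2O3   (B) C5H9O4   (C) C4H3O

(A) C6H2O3

mol C = 4.43 g CO₂ ÷ 44.009 g/mol = 0.1007 mol
mol H = 2 × 0.303 g H₂O ÷ 18.015 g/mol = 0.03364 mol
mass O = 2.05 − (1.209 + 0.03391) = 0.8071 g → mol O = 0.8071 ÷ 15.999 = 0.05044 mol
Divide by the smallest (0.03364 mol): C 2.992, H 1.000, O 1.500
Multiplying each by 2 gives whole numbers: C 5.98, H 2.00, O 3.00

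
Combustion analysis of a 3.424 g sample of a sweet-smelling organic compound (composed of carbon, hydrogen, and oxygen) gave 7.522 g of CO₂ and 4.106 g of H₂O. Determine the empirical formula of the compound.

C3H8O

mol C = 7.522 g CO₂ ÷ 44.009 g/mol = 0.17092 mol
mol H = 2 × 4.106 g H₂O ÷ 18.015 g/mol = 0.45584 mol
mass O = 3.424 − (2.0529 + 0.45949) = 0.91160 g → mol O = 0.91160 ÷ 15.999 = 0.056978 mol
Divide by the smallest (0.056978 mol): C 3.000, H 8.000, O 1.000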